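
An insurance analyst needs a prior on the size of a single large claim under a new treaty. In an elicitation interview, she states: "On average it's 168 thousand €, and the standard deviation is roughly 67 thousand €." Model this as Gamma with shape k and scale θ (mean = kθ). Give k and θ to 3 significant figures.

k ≈ 6.29, θ ≈ 26.7

For Gamma(k, scale θ): mean = kθ, variance = kθ², so CV = 1/√k.
CV = SD/mean = 67/168 = 0.3988, hence k = 1/CV² = 6.29.
Then θ = mean/k = 168/6.29 = 26.7.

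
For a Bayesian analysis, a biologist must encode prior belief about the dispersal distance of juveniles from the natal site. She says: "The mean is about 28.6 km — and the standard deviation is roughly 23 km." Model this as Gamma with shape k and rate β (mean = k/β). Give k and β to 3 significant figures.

For Gamma(k, rate β): mean = k/β, variance = k/β², so CV = 1/√k.
CV = SD/mean = 23/28.6 = 0.8042, hence k = 1/CV² = 1.55.
Then β = k/mean = 1.55/28.6 = 0.0541.

k ≈ 1.55, β ≈ 0.0541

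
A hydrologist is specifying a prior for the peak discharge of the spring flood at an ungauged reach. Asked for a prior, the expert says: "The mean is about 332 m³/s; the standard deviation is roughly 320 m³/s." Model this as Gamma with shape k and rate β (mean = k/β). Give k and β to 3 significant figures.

k ≈ 1.08, β ≈ 0.00324

For Gamma(k, rate β): mean = k/β, variance = k/β², so CV = 1/√k.
CV = SD/mean = 320/332 = 0.9639, hence k = 1/CV² = 1.08.
Then β = k/mean = 1.08/332 = 0.00324.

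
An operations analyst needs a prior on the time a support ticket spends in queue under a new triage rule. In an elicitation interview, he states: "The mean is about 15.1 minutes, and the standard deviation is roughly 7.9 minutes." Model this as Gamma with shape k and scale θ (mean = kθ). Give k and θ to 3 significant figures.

For Gamma(k, scale θ): mean = kθ, variance = kθ², so CV = 1/√k.
CV = SD/mean = 7.9/15.1 = 0.5232, hence k = 1/CV² = 3.65.
Then θ = mean/k = 15.1/3.65 = 4.13.

k ≈ 3.65, θ ≈ 4.13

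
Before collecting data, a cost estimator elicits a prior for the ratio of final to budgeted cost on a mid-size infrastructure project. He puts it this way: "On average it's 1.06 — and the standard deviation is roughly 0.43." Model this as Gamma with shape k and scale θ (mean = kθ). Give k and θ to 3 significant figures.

k ≈ 6.08, θ ≈ 0.174

For Gamma(k, scale θ): mean = kθ, variance = kθ², so CV = 1/√k.
CV = SD/mean = 0.43/1.06 = 0.4057, hence k = 1/CV² = 6.08.
Then θ = mean/k = 1.06/6.08 = 0.174.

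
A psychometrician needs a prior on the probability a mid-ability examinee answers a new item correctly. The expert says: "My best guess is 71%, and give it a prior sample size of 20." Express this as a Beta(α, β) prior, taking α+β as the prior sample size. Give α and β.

α = 14.2, β = 5.8

Under the effective-sample-size interpretation, Beta(α, β) has prior mean α/(α+β) and prior sample size α+β.
So α+β = 20 and α/(α+β) = 0.71, giving α = 0.71·20 = 14.2 and β = 20 − 14.2 = 5.8.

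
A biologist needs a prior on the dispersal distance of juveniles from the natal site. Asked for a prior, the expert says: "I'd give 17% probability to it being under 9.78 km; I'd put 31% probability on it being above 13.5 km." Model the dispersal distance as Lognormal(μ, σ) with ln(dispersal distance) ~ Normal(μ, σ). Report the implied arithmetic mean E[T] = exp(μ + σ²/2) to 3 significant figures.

If T ~ Lognormal(μ,σ) then ln T ~ Normal(μ,σ), so the p-quantile of ln T is μ + z_p·σ.
ln(9.78) = 2.28 and ln(13.5) = 2.603; z_{0.17} = -0.9542, z_{0.69} = 0.4959.
σ = (2.603 − 2.28)/(0.4959 − (-0.9542)) = 0.222.
μ = 2.28 − (-0.9542)·0.222 = 2.492.
E[T] = exp(μ + σ²/2) = exp(2.492 + 0.0247) = 12.4 km.

E[T] ≈ 12.4 km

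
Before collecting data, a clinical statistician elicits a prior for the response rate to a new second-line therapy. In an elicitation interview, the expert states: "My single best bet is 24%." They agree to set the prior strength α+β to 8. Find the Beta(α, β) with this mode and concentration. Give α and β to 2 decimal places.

α = 2.44, β = 5.56

For α,β > 1 the Beta mode is (α−1)/(α+β−2). With α+β = 8, the mode is (α−1)/6.
Set (α−1)/6 = 0.24 → α = 1 + 0.24·6 = 2.44.
β = 8 − α = 5.56.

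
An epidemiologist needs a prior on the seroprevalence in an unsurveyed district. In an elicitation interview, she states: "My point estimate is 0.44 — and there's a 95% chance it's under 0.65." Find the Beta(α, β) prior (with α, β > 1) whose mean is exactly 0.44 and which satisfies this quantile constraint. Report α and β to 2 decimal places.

α ≈ 6.55, β ≈ 8.34

With mean 0.44 fixed, write α = 0.44s, β = 0.56s where s = α+β.
Need P(θ < 0.65) = 0.95 under Beta(0.44s, 0.56s). Normal approximation: (q−m)/√(m(1−m)/s) ≈ z_{0.95} = 1.64, so s ≈ 0.44·0.56·(1.64)²/(0.65−0.44)² = 15.1.
At s = 15.1: P(θ<0.65) ≈ 0.951. Adjusting to match 0.95 gives s ≈ 14.90.
So α = 0.44·14.90 ≈ 6.55, β = 0.56·14.90 ≈ 8.34.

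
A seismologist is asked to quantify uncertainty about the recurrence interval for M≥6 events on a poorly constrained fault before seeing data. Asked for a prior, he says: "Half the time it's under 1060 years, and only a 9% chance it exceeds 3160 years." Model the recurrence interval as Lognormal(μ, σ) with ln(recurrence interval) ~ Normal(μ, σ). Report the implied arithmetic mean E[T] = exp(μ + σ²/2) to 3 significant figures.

If T ~ Lognormal(μ,σ) then ln T ~ Normal(μ,σ), so the p-quantile of ln T is μ + z_p·σ.
ln(1060) = 6.966 and ln(3160) = 8.058; z_{0.5} = 0, z_{0.91} = 1.341.
σ = (8.058 − 6.966)/(1.341 − (0)) = 0.815.
μ = 6.966 − (0)·0.815 = 6.966.
E[T] = exp(μ + σ²/2) = exp(6.966 + 0.3319) = 1480 years.

E[T] ≈ 1480 years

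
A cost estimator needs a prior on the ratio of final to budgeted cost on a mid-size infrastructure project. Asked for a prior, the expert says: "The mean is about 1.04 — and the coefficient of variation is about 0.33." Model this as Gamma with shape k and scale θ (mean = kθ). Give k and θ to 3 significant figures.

k ≈ 9.18, θ ≈ 0.113

For Gamma(k, scale θ): mean = kθ, variance = kθ², so CV = 1/√k.
CV = 0.33, hence k = 1/CV² = 9.18.
Then θ = mean/k = 1.04/9.18 = 0.113.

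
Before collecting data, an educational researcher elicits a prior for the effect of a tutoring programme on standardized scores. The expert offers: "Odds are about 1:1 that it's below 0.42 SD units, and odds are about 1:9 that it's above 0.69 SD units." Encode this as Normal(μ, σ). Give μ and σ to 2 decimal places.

μ = 0.42, σ = 0.21

For Normal(μ,σ), the p-quantile is μ + z_p·σ. Here z_{0.5} = 0, z_{0.9} = 1.282.
So 0.42 = μ + 0σ and 0.69 = μ + 1.282σ.
Subtracting: σ = (0.69 − 0.42)/(1.282 − (0)) = 0.21.
Then μ = 0.42 − (0)·0.21 = 0.42.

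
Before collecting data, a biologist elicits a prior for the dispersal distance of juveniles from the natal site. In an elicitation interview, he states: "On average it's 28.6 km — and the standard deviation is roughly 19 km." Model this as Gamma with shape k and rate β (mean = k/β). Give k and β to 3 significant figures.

k ≈ 2.27, β ≈ 0.0792

For Gamma(k, rate β): mean = k/β, variance = k/β², so CV = 1/√k.
CV = SD/mean = 19/28.6 = 0.6643, hence k = 1/CV² = 2.27.
Then β = k/mean = 2.27/28.6 = 0.0792.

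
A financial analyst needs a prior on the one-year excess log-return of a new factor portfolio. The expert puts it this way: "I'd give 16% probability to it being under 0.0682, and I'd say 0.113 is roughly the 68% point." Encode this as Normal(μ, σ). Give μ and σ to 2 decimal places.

μ = 0.10, σ = 0.03

The p-quantile of Normal(μ,σ) is μ + z_p·σ, with z_{0.16} = -0.9945 and z_{0.68} = 0.4677.
Eliminate σ: μ = (z₂·x₁ − z₁·x₂)/(z₂ − z₁) = (0.4677·0.0682 − (-0.9945)·0.113)/1.462 = 0.10.
Then σ = (x₂ − x₁)/(z₂ − z₁) = (0.113 − 0.0682)/1.462 = 0.03.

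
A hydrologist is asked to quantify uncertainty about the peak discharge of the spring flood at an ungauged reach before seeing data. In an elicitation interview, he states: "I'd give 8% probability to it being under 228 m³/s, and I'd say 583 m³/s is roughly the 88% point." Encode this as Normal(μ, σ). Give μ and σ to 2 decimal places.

μ = 421.33, σ = 137.59

For Normal(μ,σ), the p-quantile is μ + z_p·σ. Here z_{0.08} = -1.405, z_{0.88} = 1.175.
So 228 = μ − 1.405σ and 583 = μ + 1.175σ.
Subtracting: σ = (583 − 228)/(1.175 − (-1.405)) = 137.59.
Then μ = 228 − (-1.405)·137.59 = 421.33.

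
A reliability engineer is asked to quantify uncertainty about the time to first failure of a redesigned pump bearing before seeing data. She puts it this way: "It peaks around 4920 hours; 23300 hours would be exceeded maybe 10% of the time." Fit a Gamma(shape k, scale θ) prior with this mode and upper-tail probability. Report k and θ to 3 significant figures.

Gamma(k,θ) with k>1 has mode (k−1)θ, so θ = 4920/(k−1).
Need P(X < 23300) = 0.9 with θ tied to k this way. Start at k = 2, θ = 4920: P(X<23300) ≈ 0.950.
Too high — lower k to spread out. Iterating converges to k ≈ 1.74.
Then θ = 4920/(1.74−1) ≈ 6670.

k ≈ 1.74, θ ≈ 6670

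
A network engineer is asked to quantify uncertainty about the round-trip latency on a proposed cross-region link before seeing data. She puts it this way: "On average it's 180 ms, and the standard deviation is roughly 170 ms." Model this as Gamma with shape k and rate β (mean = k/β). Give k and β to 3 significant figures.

For Gamma(k, rate β): mean = k/β, variance = k/β², so CV = 1/√k.
CV = SD/mean = 170/180 = 0.9444, hence k = 1/CV² = 1.12.
Then β = k/mean = 1.12/180 = 0.00623.

k ≈ 1.12, β ≈ 0.00623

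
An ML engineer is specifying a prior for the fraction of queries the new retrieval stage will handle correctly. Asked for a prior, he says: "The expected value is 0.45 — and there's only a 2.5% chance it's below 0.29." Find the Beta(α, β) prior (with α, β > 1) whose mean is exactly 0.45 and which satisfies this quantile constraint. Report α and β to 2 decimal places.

α ≈ 15.49, β ≈ 18.93

With mean 0.45 fixed, write α = 0.45s, β = 0.55s where s = α+β.
Need P(θ < 0.29) = 0.025 under Beta(0.45s, 0.55s). Normal approximation: (q−m)/√(m(1−m)/s) ≈ z_{0.025} = -1.96, so s ≈ 0.45·0.55·(-1.96)²/(0.29−0.45)² = 37.1.
At s = 37.1: P(θ<0.29) ≈ 0.021. Adjusting to match 0.025 gives s ≈ 34.42.
So α = 0.45·34.42 ≈ 15.49, β = 0.55·34.42 ≈ 18.93.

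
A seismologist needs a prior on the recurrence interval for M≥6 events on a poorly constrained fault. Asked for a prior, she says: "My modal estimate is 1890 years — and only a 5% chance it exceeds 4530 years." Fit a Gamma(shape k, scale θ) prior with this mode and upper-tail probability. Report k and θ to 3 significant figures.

k ≈ 4.57, θ ≈ 529

Gamma(k,θ) with k>1 has mode (k−1)θ, so θ = 1890/(k−1).
Need P(X < 4530) = 0.95 with θ tied to k this way. Start at k = 2, θ = 1890: P(X<4530) ≈ 0.691.
Too low — raise k to concentrate. Iterating converges to k ≈ 4.57.
Then θ = 1890/(4.57−1) ≈ 529.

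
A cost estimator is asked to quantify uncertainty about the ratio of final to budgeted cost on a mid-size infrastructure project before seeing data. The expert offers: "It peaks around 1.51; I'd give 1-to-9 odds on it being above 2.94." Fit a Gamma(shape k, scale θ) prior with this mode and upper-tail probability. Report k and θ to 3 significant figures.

Gamma(k,θ) with k>1 has mode (k−1)θ, so θ = 1.51/(k−1).
Need P(X < 2.94) = 0.9 with θ tied to k this way. Start at k = 2, θ = 1.51: P(X<2.94) ≈ 0.579.
Too low — raise k to concentrate. Iterating converges to k ≈ 5.31.
Then θ = 1.51/(5.31−1) ≈ 0.35.

k ≈ 5.31, θ ≈ 0.35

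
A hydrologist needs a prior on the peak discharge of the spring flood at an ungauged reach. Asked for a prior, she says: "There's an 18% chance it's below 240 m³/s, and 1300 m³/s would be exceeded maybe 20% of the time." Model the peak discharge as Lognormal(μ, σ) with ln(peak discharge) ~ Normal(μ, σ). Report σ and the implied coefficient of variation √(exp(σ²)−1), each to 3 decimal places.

If T ~ Lognormal(μ,σ) then ln T ~ Normal(μ,σ), so the p-quantile of ln T is μ + z_p·σ.
ln(240) = 5.481 and ln(1300) = 7.17; z_{0.18} = -0.9154, z_{0.8} = 0.8416.
σ = (7.17 − 5.481)/(0.8416 − (-0.9154)) = 0.962.
μ = 5.481 − (-0.9154)·0.962 = 6.361.
CV = √(exp(σ²)−1) = √(exp(0.9246)−1) = 1.233.

σ ≈ 0.962, CV ≈ 1.233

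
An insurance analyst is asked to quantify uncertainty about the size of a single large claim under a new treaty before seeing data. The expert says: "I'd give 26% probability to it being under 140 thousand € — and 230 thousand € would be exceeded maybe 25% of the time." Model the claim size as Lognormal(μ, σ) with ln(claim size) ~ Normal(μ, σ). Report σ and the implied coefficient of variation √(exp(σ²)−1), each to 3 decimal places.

If T ~ Lognormal(μ,σ) then ln T ~ Normal(μ,σ), so the p-quantile of ln T is μ + z_p·σ.
ln(140) = 4.942 and ln(230) = 5.438; z_{0.26} = -0.6433, z_{0.75} = 0.6745.
σ = (5.438 − 4.942)/(0.6745 − (-0.6433)) = 0.377.
μ = 4.942 − (-0.6433)·0.377 = 5.184.
CV = √(exp(σ²)−1) = √(exp(0.1419)−1) = 0.390.

σ ≈ 0.377, CV ≈ 0.390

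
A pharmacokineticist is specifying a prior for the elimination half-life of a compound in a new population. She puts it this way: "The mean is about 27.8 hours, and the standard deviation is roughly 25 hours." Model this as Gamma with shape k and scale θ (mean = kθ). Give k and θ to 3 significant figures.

For Gamma(k, scale θ): mean = kθ, variance = kθ², so CV = 1/√k.
CV = SD/mean = 25/27.8 = 0.8993, hence k = 1/CV² = 1.24.
Then θ = mean/k = 27.8/1.24 = 22.5.

k ≈ 1.24, θ ≈ 22.5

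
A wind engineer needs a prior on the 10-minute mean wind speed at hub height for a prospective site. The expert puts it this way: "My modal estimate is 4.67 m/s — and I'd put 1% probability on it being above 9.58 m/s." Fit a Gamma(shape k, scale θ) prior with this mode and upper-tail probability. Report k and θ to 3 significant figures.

Gamma(k,θ) with k>1 has mode (k−1)θ, so θ = 4.67/(k−1).
Need P(X < 9.58) = 0.99 with θ tied to k this way. Start at k = 2, θ = 4.67: P(X<9.58) ≈ 0.608.
Too low — raise k to concentrate. Iterating converges to k ≈ 10.5.
Then θ = 4.67/(10.5−1) ≈ 0.493.

k ≈ 10.5, θ ≈ 0.493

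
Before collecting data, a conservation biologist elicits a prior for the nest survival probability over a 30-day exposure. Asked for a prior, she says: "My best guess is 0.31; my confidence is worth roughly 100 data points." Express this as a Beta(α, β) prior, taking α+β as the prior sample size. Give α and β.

α = 31, β = 69

Under the effective-sample-size interpretation, Beta(α, β) has prior mean α/(α+β) and prior sample size α+β.
So α+β = 100 and α/(α+β) = 0.31, giving α = 0.31·100 = 31 and β = 100 − 31 = 69.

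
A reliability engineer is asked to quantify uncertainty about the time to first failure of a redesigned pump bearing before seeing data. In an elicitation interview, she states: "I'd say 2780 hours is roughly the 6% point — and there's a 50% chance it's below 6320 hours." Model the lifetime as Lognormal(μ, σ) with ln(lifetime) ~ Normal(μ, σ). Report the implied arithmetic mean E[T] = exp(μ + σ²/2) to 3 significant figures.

If T ~ Lognormal(μ,σ) then ln T ~ Normal(μ,σ), so the p-quantile of ln T is μ + z_p·σ.
ln(2780) = 7.93 and ln(6320) = 8.751; z_{0.06} = -1.555, z_{0.5} = 0.
σ = (8.751 − 7.93)/(0 − (-1.555)) = 0.528.
μ = 7.93 − (-1.555)·0.528 = 8.751.
E[T] = exp(μ + σ²/2) = exp(8.751 + 0.1395) = 7270 hours.

E[T] ≈ 7270 hours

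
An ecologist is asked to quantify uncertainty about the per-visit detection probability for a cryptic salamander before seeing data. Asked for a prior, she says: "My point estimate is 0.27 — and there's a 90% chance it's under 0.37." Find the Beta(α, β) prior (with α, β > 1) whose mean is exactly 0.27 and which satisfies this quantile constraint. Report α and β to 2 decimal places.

α ≈ 9.12, β ≈ 24.65

With mean 0.27 fixed, write α = 0.27s, β = 0.73s where s = α+β.
Need P(θ < 0.37) = 0.9 under Beta(0.27s, 0.73s). Normal approximation: (q−m)/√(m(1−m)/s) ≈ z_{0.9} = 1.28, so s ≈ 0.27·0.73·(1.28)²/(0.37−0.27)² = 32.4.
At s = 32.4: P(θ<0.37) ≈ 0.896. Adjusting to match 0.9 gives s ≈ 33.77.
So α = 0.27·33.77 ≈ 9.12, β = 0.73·33.77 ≈ 24.65.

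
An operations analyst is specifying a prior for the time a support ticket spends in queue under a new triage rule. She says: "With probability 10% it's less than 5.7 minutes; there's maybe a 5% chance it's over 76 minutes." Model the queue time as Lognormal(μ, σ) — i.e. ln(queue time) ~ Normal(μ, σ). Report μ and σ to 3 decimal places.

μ ≈ 2.875, σ ≈ 0.885

If T ~ Lognormal(μ,σ) then ln T ~ Normal(μ,σ), so the p-quantile of ln T is μ + z_p·σ.
ln(5.7) = 1.74 and ln(76) = 4.331; z_{0.1} = -1.282, z_{0.95} = 1.645.
σ = (4.331 − 1.74)/(1.645 − (-1.282)) = 0.885.
μ = 1.74 − (-1.282)·0.885 = 2.875.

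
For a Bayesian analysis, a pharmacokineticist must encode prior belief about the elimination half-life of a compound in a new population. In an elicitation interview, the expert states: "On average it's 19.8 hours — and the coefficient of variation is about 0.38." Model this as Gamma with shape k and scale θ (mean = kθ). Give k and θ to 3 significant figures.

k ≈ 6.93, θ ≈ 2.86

For Gamma(k, scale θ): mean = kθ, variance = kθ², so CV = 1/√k.
CV = 0.38, hence k = 1/CV² = 6.93.
Then θ = mean/k = 19.8/6.93 = 2.86.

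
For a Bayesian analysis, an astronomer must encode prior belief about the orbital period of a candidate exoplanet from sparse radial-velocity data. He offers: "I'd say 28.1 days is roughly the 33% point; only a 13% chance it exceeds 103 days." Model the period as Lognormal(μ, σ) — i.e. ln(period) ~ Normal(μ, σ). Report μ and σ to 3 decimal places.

μ ≈ 3.701, σ ≈ 0.829

If T ~ Lognormal(μ,σ) then ln T ~ Normal(μ,σ), so the p-quantile of ln T is μ + z_p·σ.
ln(28.1) = 3.336 and ln(103) = 4.635; z_{0.33} = -0.4399, z_{0.87} = 1.126.
σ = (4.635 − 3.336)/(1.126 − (-0.4399)) = 0.829.
μ = 3.336 − (-0.4399)·0.829 = 3.701.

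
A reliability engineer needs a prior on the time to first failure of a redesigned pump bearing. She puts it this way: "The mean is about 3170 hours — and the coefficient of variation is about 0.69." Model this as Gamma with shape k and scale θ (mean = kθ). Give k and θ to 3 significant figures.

For Gamma(k, scale θ): mean = kθ, variance = kθ², so CV = 1/√k.
CV = 0.69, hence k = 1/CV² = 2.1.
Then θ = mean/k = 3170/2.1 = 1510.

k ≈ 2.1, θ ≈ 1510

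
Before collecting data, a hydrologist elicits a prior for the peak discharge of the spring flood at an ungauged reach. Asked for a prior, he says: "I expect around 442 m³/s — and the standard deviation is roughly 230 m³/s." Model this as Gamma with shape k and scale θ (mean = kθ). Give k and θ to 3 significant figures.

For Gamma(k, scale θ): mean = kθ, variance = kθ², so CV = 1/√k.
CV = SD/mean = 230/442 = 0.5204, hence k = 1/CV² = 3.69.
Then θ = mean/k = 442/3.69 = 120.

k ≈ 3.69, θ ≈ 120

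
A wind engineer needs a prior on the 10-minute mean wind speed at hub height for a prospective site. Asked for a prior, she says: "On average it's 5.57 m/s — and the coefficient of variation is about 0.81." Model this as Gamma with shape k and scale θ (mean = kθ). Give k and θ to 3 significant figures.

k ≈ 1.52, θ ≈ 3.65

For Gamma(k, scale θ): mean = kθ, variance = kθ², so CV = 1/√k.
CV = 0.81, hence k = 1/CV² = 1.52.
Then θ = mean/k = 5.57/1.52 = 3.65.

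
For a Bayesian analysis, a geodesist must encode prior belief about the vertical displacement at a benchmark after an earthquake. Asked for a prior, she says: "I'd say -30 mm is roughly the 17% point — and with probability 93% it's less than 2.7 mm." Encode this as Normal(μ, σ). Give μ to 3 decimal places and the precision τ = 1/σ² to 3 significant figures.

The p-quantile of Normal(μ,σ) is μ + z_p·σ, with z_{0.17} = -0.9542 and z_{0.93} = 1.476.
Eliminate σ: μ = (z₂·x₁ − z₁·x₂)/(z₂ − z₁) = (1.476·-30 − (-0.9542)·2.7)/2.43 = -17.160.
Then σ = (x₂ − x₁)/(z₂ − z₁) = (2.7 − -30)/2.43 = 13.457.
Precision τ = 1/σ² = 1/13.46² = 0.00552.

μ = -17.160, τ = 0.00552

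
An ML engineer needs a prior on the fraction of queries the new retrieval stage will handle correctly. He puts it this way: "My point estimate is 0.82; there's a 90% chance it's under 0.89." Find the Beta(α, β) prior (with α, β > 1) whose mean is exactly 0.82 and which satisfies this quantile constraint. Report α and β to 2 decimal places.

α ≈ 36.12, β ≈ 7.93

With mean 0.82 fixed, write α = 0.82s, β = 0.18s where s = α+β.
Need P(θ < 0.89) = 0.9 under Beta(0.82s, 0.18s). Normal approximation: (q−m)/√(m(1−m)/s) ≈ z_{0.9} = 1.28, so s ≈ 0.82·0.18·(1.28)²/(0.89−0.82)² = 49.5.
At s = 49.5: P(θ<0.89) ≈ 0.915. Adjusting to match 0.9 gives s ≈ 44.05.
So α = 0.82·44.05 ≈ 36.12, β = 0.18·44.05 ≈ 7.93.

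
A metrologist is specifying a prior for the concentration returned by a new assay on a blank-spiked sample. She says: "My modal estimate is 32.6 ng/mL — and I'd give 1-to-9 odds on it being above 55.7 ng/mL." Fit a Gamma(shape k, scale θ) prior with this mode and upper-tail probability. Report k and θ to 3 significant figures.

Gamma(k,θ) with k>1 has mode (k−1)θ, so θ = 32.6/(k−1).
Need P(X < 55.7) = 0.9 with θ tied to k this way. Start at k = 2, θ = 32.6: P(X<55.7) ≈ 0.509.
Too low — raise k to concentrate. Iterating converges to k ≈ 7.6.
Then θ = 32.6/(7.6−1) ≈ 4.94.

k ≈ 7.6, θ ≈ 4.94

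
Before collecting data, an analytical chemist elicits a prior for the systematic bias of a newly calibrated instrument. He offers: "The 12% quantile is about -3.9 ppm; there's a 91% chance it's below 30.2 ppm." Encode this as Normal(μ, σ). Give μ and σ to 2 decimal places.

μ = 12.03, σ = 13.55

For Normal(μ,σ), the p-quantile is μ + z_p·σ. Here z_{0.12} = -1.175, z_{0.91} = 1.341.
So -3.9 = μ − 1.175σ and 30.2 = μ + 1.341σ.
Subtracting: σ = (30.2 − -3.9)/(1.341 − (-1.175)) = 13.55.
Then μ = -3.9 − (-1.175)·13.55 = 12.03.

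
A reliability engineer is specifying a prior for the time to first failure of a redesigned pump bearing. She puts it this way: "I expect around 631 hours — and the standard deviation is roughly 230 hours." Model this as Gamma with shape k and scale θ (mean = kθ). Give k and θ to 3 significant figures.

k ≈ 7.53, θ ≈ 83.8

For Gamma(k, scale θ): mean = kθ, variance = kθ², so CV = 1/√k.
CV = SD/mean = 230/631 = 0.3645, hence k = 1/CV² = 7.53.
Then θ = mean/k = 631/7.53 = 83.8.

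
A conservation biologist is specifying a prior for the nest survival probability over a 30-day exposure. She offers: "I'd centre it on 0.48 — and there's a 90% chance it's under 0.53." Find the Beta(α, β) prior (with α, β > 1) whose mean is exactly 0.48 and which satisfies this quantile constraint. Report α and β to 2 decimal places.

α ≈ 78.72, β ≈ 85.28

With mean 0.48 fixed, write α = 0.48s, β = 0.52s where s = α+β.
Need P(θ < 0.53) = 0.9 under Beta(0.48s, 0.52s). Normal approximation: (q−m)/√(m(1−m)/s) ≈ z_{0.9} = 1.28, so s ≈ 0.48·0.52·(1.28)²/(0.53−0.48)² = 164.0.
At s = 164.0: P(θ<0.53) ≈ 0.900. Adjusting to match 0.9 gives s ≈ 164.00.
So α = 0.48·164.00 ≈ 78.72, β = 0.52·164.00 ≈ 85.28.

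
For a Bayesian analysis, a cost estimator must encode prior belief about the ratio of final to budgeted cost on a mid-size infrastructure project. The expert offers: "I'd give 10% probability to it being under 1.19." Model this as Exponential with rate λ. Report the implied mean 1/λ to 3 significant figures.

P(T < 1.19) = 1 − e^(−λ·1.19) = 0.1, so λ = −ln(1−0.1)/1.19 = −ln(0.9)/1.19 = 0.0885.
Mean = 1/λ = 11.3.

mean ≈ 11.3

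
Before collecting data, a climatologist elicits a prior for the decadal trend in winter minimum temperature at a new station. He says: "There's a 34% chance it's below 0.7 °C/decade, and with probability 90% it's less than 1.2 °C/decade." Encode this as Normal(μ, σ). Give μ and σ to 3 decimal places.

μ = 0.822, σ = 0.295

For Normal(μ,σ), the p-quantile is μ + z_p·σ. Here z_{0.34} = -0.4125, z_{0.9} = 1.282.
So 0.7 = μ − 0.4125σ and 1.2 = μ + 1.282σ.
Subtracting: σ = (1.2 − 0.7)/(1.282 − (-0.4125)) = 0.295.
Then μ = 0.7 − (-0.4125)·0.295 = 0.822.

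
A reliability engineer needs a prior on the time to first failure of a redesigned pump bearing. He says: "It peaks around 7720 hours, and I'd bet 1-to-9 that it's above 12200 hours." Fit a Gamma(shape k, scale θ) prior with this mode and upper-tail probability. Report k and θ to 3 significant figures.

Gamma(k,θ) with k>1 has mode (k−1)θ, so θ = 7720/(k−1).
Need P(X < 12200) = 0.9 with θ tied to k this way. Start at k = 2, θ = 7720: P(X<12200) ≈ 0.469.
Too low — raise k to concentrate. Iterating converges to k ≈ 9.96.
Then θ = 7720/(9.96−1) ≈ 862.

k ≈ 9.96, θ ≈ 862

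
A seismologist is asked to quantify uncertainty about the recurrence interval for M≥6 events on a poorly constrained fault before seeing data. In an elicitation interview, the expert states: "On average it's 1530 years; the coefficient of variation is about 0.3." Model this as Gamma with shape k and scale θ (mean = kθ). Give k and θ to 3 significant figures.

For Gamma(k, scale θ): mean = kθ, variance = kθ², so CV = 1/√k.
CV = 0.3, hence k = 1/CV² = 11.1.
Then θ = mean/k = 1530/11.1 = 138.

k ≈ 11.1, θ ≈ 138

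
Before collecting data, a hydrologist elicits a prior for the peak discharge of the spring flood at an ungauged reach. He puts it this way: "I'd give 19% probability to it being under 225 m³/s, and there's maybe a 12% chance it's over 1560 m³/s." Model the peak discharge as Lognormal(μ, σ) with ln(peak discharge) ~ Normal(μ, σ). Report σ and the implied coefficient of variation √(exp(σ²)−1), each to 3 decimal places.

If T ~ Lognormal(μ,σ) then ln T ~ Normal(μ,σ), so the p-quantile of ln T is μ + z_p·σ.
ln(225) = 5.416 and ln(1560) = 7.352; z_{0.19} = -0.8779, z_{0.88} = 1.175.
σ = (7.352 − 5.416)/(1.175 − (-0.8779)) = 0.943.
μ = 5.416 − (-0.8779)·0.943 = 6.244.
CV = √(exp(σ²)−1) = √(exp(0.8897)−1) = 1.198.

σ ≈ 0.943, CV ≈ 1.198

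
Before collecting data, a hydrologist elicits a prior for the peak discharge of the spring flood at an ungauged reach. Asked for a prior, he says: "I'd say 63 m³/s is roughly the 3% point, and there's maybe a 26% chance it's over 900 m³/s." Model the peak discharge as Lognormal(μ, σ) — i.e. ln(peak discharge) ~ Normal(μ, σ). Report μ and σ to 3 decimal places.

If T ~ Lognormal(μ,σ) then ln T ~ Normal(μ,σ), so the p-quantile of ln T is μ + z_p·σ.
ln(63) = 4.143 and ln(900) = 6.802; z_{0.03} = -1.881, z_{0.74} = 0.6433.
σ = (6.802 − 4.143)/(0.6433 − (-1.881)) = 1.054.
μ = 4.143 − (-1.881)·1.054 = 6.125.

μ ≈ 6.125, σ ≈ 1.054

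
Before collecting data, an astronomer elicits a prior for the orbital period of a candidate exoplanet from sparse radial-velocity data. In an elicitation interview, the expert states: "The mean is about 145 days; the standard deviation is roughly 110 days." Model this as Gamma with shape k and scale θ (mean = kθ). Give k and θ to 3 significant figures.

For Gamma(k, scale θ): mean = kθ, variance = kθ², so CV = 1/√k.
CV = SD/mean = 110/145 = 0.7586, hence k = 1/CV² = 1.74.
Then θ = mean/k = 145/1.74 = 83.4.

k ≈ 1.74, θ ≈ 83.4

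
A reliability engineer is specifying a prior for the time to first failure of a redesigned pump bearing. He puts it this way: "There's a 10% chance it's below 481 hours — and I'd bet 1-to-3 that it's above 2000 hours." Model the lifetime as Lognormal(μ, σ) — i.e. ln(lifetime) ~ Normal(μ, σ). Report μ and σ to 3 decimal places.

μ ≈ 7.110, σ ≈ 0.729

If T ~ Lognormal(μ,σ) then ln T ~ Normal(μ,σ), so the p-quantile of ln T is μ + z_p·σ.
ln(481) = 6.176 and ln(2000) = 7.601; z_{0.1} = -1.282, z_{0.75} = 0.6745.
σ = (7.601 − 6.176)/(0.6745 − (-1.282)) = 0.729.
μ = 6.176 − (-1.282)·0.729 = 7.110.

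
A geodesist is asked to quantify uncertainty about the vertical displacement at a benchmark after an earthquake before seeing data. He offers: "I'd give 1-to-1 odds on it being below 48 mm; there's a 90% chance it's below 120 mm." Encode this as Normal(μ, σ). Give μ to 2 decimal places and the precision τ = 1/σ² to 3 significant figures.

For Normal(μ,σ), the p-quantile is μ + z_p·σ. Here z_{0.5} = 0, z_{0.9} = 1.282.
So 48 = μ + 0σ and 120 = μ + 1.282σ.
Subtracting: σ = (120 − 48)/(1.282 − (0)) = 56.18.
Then μ = 48 − (0)·56.18 = 48.00.
Precision τ = 1/σ² = 1/56.18² = 0.000317.

μ = 48.00, τ = 0.000317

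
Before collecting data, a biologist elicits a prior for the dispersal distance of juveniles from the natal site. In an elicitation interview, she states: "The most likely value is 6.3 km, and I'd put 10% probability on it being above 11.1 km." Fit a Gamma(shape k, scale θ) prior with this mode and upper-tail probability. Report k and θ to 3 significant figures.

k ≈ 6.92, θ ≈ 1.06

Gamma(k,θ) with k>1 has mode (k−1)θ, so θ = 6.3/(k−1).
Need P(X < 11.1) = 0.9 with θ tied to k this way. Start at k = 2, θ = 6.3: P(X<11.1) ≈ 0.526.
Too low — raise k to concentrate. Iterating converges to k ≈ 6.92.
Then θ = 6.3/(6.92−1) ≈ 1.06.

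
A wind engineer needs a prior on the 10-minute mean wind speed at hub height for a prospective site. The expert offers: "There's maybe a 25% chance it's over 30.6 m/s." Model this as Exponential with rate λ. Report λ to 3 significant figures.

λ ≈ 0.0453

P(T > 30.6) = e^(−λ·30.6) = 0.25, so λ = −ln(0.25)/30.6 = 0.0453.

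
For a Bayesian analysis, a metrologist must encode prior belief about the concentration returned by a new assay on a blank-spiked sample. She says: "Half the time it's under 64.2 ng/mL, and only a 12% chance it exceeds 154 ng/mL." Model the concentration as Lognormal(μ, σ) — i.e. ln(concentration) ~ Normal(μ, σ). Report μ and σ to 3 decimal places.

If T ~ Lognormal(μ,σ) then ln T ~ Normal(μ,σ), so the p-quantile of ln T is μ + z_p·σ.
ln(64.2) = 4.162 and ln(154) = 5.037; z_{0.5} = 0, z_{0.88} = 1.175.
σ = (5.037 − 4.162)/(1.175 − (0)) = 0.745.
μ = 4.162 − (0)·0.745 = 4.162.

μ ≈ 4.162, σ ≈ 0.745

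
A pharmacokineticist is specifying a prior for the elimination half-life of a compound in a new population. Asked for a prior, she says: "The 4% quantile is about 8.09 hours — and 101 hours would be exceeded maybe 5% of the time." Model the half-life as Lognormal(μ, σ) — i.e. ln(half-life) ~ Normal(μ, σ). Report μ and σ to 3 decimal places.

μ ≈ 3.392, σ ≈ 0.743

If T ~ Lognormal(μ,σ) then ln T ~ Normal(μ,σ), so the p-quantile of ln T is μ + z_p·σ.
ln(8.09) = 2.091 and ln(101) = 4.615; z_{0.04} = -1.751, z_{0.95} = 1.645.
σ = (4.615 − 2.091)/(1.645 − (-1.751)) = 0.743.
μ = 2.091 − (-1.751)·0.743 = 3.392.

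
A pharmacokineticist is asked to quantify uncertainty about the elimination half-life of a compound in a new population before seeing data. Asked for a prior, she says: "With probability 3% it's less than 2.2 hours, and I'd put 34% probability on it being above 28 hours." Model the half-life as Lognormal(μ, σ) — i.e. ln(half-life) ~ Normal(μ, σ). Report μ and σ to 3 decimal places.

μ ≈ 2.875, σ ≈ 1.109

If T ~ Lognormal(μ,σ) then ln T ~ Normal(μ,σ), so the p-quantile of ln T is μ + z_p·σ.
ln(2.2) = 0.7885 and ln(28) = 3.332; z_{0.03} = -1.881, z_{0.66} = 0.4125.
σ = (3.332 − 0.7885)/(0.4125 − (-1.881)) = 1.109.
μ = 0.7885 − (-1.881)·1.109 = 2.875.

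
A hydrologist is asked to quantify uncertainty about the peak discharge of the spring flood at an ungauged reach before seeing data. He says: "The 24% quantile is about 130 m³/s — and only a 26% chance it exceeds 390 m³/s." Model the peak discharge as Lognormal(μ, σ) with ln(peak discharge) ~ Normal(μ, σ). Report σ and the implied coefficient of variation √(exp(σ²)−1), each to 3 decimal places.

If T ~ Lognormal(μ,σ) then ln T ~ Normal(μ,σ), so the p-quantile of ln T is μ + z_p·σ.
ln(130) = 4.868 and ln(390) = 5.966; z_{0.24} = -0.7063, z_{0.74} = 0.6433.
σ = (5.966 − 4.868)/(0.6433 − (-0.7063)) = 0.814.
μ = 4.868 − (-0.7063)·0.814 = 5.442.
CV = √(exp(σ²)−1) = √(exp(0.6626)−1) = 0.969.

σ ≈ 0.814, CV ≈ 0.969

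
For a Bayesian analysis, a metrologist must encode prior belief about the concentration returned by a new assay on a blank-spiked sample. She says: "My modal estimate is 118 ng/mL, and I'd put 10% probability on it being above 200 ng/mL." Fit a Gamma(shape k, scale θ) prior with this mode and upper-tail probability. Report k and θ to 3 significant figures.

k ≈ 7.8, θ ≈ 17.4

Gamma(k,θ) with k>1 has mode (k−1)θ, so θ = 118/(k−1).
Need P(X < 200) = 0.9 with θ tied to k this way. Start at k = 2, θ = 118: P(X<200) ≈ 0.505.
Too low — raise k to concentrate. Iterating converges to k ≈ 7.8.
Then θ = 118/(7.8−1) ≈ 17.4.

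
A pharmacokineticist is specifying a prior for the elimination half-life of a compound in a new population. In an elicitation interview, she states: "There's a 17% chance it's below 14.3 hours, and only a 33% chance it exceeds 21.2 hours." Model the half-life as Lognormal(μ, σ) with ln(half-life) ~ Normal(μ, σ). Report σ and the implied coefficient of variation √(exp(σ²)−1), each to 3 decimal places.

If T ~ Lognormal(μ,σ) then ln T ~ Normal(μ,σ), so the p-quantile of ln T is μ + z_p·σ.
ln(14.3) = 2.66 and ln(21.2) = 3.054; z_{0.17} = -0.9542, z_{0.67} = 0.4399.
σ = (3.054 − 2.66)/(0.4399 − (-0.9542)) = 0.282.
μ = 2.66 − (-0.9542)·0.282 = 2.930.
CV = √(exp(σ²)−1) = √(exp(0.0798)−1) = 0.288.

σ ≈ 0.282, CV ≈ 0.288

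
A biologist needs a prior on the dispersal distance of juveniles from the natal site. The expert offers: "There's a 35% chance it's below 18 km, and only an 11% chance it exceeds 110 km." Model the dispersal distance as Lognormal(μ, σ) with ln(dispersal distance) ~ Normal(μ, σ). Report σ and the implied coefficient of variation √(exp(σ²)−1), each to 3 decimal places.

σ ≈ 1.123, CV ≈ 1.590

If T ~ Lognormal(μ,σ) then ln T ~ Normal(μ,σ), so the p-quantile of ln T is μ + z_p·σ.
ln(18) = 2.89 and ln(110) = 4.7; z_{0.35} = -0.3853, z_{0.89} = 1.227.
σ = (4.7 − 2.89)/(1.227 − (-0.3853)) = 1.123.
μ = 2.89 − (-0.3853)·1.123 = 3.323.
CV = √(exp(σ²)−1) = √(exp(1.2611)−1) = 1.590.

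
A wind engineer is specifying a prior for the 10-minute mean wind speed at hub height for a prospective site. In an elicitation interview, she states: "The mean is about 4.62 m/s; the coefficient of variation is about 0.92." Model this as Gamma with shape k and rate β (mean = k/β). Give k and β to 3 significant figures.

k ≈ 1.18, β ≈ 0.256

For Gamma(k, rate β): mean = k/β, variance = k/β², so CV = 1/√k.
CV = 0.92, hence k = 1/CV² = 1.18.
Then β = k/mean = 1.18/4.62 = 0.256.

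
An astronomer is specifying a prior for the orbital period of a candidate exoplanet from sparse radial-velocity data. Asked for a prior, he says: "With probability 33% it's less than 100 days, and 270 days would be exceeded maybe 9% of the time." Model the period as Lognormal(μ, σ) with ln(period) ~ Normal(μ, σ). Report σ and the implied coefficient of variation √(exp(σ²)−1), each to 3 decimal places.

If T ~ Lognormal(μ,σ) then ln T ~ Normal(μ,σ), so the p-quantile of ln T is μ + z_p·σ.
ln(100) = 4.605 and ln(270) = 5.598; z_{0.33} = -0.4399, z_{0.91} = 1.341.
σ = (5.598 − 4.605)/(1.341 − (-0.4399)) = 0.558.
μ = 4.605 − (-0.4399)·0.558 = 4.851.
CV = √(exp(σ²)−1) = √(exp(0.3111)−1) = 0.604.

σ ≈ 0.558, CV ≈ 0.604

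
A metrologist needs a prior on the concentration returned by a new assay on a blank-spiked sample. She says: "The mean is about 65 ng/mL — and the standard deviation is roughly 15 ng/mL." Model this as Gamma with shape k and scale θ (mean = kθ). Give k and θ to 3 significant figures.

For Gamma(k, scale θ): mean = kθ, variance = kθ², so CV = 1/√k.
CV = SD/mean = 15/65 = 0.2308, hence k = 1/CV² = 18.8.
Then θ = mean/k = 65/18.8 = 3.46.

k ≈ 18.8, θ ≈ 3.46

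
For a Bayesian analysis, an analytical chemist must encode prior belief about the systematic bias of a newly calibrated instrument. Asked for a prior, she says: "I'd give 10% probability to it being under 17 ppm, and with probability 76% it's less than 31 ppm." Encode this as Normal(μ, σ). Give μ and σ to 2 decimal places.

For Normal(μ,σ), the p-quantile is μ + z_p·σ. Here z_{0.1} = -1.282, z_{0.76} = 0.7063.
So 17 = μ − 1.282σ and 31 = μ + 0.7063σ.
Subtracting: σ = (31 − 17)/(0.7063 − (-1.282)) = 7.04.
Then μ = 17 − (-1.282)·7.04 = 26.03.

μ = 26.03, σ = 7.04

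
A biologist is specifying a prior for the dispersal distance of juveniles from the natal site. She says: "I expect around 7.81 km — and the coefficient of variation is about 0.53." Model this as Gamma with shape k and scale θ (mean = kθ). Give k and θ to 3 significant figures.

k ≈ 3.56, θ ≈ 2.19

For Gamma(k, scale θ): mean = kθ, variance = kθ², so CV = 1/√k.
CV = 0.53, hence k = 1/CV² = 3.56.
Then θ = mean/k = 7.81/3.56 = 2.19.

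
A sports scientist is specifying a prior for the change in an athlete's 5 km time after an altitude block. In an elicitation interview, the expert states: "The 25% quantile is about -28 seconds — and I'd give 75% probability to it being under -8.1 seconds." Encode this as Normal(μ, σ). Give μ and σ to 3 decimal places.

The p-quantile of Normal(μ,σ) is μ + z_p·σ, with z_{0.25} = -0.6745 and z_{0.75} = 0.6745.
Eliminate σ: μ = (z₂·x₁ − z₁·x₂)/(z₂ − z₁) = (0.6745·-28 − (-0.6745)·-8.1)/1.349 = -18.050.
Then σ = (x₂ − x₁)/(z₂ − z₁) = (-8.1 − -28)/1.349 = 14.752.

μ = -18.050, σ = 14.752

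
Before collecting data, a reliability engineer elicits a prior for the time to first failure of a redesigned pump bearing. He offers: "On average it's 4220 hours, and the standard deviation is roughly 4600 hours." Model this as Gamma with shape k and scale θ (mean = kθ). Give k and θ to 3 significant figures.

For Gamma(k, scale θ): mean = kθ, variance = kθ², so CV = 1/√k.
CV = SD/mean = 4600/4220 = 1.09, hence k = 1/CV² = 0.842.
Then θ = mean/k = 4220/0.842 = 5010.

k ≈ 0.842, θ ≈ 5010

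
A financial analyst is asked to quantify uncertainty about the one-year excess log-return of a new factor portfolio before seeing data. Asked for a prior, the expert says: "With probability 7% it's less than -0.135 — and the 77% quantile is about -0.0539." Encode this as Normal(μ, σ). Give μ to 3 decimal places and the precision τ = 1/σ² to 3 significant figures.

For Normal(μ,σ), the p-quantile is μ + z_p·σ. Here z_{0.07} = -1.476, z_{0.77} = 0.7388.
So -0.135 = μ − 1.476σ and -0.0539 = μ + 0.7388σ.
Subtracting: σ = (-0.0539 − -0.135)/(0.7388 − (-1.476)) = 0.037.
Then μ = -0.135 − (-1.476)·0.037 = -0.081.
Precision τ = 1/σ² = 1/0.03662² = 746.

μ = -0.081, τ = 746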